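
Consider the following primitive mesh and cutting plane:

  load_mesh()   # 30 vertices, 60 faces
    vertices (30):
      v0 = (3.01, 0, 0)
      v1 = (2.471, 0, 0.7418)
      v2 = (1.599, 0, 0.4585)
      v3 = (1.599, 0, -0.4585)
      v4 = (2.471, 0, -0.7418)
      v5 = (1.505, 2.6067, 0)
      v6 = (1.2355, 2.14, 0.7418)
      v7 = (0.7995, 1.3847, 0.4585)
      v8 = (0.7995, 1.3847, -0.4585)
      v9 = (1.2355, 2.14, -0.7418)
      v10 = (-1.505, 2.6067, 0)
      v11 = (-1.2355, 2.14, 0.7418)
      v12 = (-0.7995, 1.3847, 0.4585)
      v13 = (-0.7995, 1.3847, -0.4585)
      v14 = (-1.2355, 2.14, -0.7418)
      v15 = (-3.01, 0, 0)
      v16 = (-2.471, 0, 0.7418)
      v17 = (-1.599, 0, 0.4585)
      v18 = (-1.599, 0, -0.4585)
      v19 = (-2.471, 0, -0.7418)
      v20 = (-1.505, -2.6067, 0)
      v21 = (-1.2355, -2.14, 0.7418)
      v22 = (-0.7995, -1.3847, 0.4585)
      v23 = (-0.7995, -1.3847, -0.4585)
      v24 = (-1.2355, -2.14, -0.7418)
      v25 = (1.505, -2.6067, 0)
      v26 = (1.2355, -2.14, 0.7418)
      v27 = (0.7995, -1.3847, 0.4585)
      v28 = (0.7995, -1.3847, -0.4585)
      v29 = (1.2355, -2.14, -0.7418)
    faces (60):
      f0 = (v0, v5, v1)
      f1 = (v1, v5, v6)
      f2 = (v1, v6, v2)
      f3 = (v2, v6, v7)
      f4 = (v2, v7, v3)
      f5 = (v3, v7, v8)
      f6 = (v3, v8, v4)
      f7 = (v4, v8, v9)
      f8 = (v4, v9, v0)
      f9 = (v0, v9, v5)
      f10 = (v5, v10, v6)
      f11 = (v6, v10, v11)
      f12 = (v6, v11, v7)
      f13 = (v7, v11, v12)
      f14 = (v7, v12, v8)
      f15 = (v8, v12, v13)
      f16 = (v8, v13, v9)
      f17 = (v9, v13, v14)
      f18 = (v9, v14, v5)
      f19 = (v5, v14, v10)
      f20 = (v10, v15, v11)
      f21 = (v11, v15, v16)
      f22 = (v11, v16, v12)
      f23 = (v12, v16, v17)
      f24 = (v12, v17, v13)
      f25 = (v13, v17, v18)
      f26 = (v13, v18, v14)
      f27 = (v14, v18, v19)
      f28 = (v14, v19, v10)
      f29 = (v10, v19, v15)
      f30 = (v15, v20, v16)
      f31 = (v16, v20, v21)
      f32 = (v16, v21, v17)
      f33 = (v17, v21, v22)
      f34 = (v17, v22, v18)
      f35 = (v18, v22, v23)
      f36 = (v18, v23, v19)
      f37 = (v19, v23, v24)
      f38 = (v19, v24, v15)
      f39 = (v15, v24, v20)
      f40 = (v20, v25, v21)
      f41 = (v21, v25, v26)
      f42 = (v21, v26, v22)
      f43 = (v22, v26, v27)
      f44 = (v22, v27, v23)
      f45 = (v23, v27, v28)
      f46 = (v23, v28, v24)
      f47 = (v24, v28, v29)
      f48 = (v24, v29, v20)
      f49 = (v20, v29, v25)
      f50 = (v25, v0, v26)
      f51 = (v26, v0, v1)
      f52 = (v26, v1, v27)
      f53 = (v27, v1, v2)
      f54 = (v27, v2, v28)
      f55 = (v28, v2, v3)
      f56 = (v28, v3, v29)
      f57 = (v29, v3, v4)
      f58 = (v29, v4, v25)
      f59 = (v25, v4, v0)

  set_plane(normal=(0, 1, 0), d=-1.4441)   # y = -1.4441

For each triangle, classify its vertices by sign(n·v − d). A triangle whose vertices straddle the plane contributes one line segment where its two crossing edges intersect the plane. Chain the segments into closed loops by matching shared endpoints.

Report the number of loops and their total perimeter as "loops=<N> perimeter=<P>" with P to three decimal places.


Straddling triangles (18 of 60):
  (v15,v20,v16) [+-+] → (-2.17624, -1.4441, 0)–(-1.93584, -1.4441, 0.330846)  len=0.4090
  (v16,v20,v21) [+--] → (-1.93584, -1.4441, 0.330846)–(-1.63727, -1.4441, 0.7418)  len=0.5080
  (v16,v21,v17) [+-+] → (-1.63727, -1.4441, 0.7418)–(-1.35371, -1.4441, 0.649675)  len=0.2982
  (v17,v21,v22) [+-+] → (-1.35371, -1.4441, 0.649675)–(-0.833789, -1.4441, 0.48078)  len=0.5467
  (v19,v23,v24) [++-] → (-0.833789, -1.4441, -0.48078)–(-1.63727, -1.4441, -0.7418)  len=0.8448
  (v19,v24,v15) [+-+] → (-1.63727, -1.4441, -0.7418)–(-1.81254, -1.4441, -0.500576)  len=0.2982
  (v15,v24,v20) [+--] → (-1.81254, -1.4441, -0.500576)–(-2.17624, -1.4441, 0)  len=0.6187
  (v21,v26,v22) [--+] → (-0.639459, -1.4441, 0.48078)–(-0.833789, -1.4441, 0.48078)  len=0.1943
  (v22,v26,v27) [+-+] → (-0.639459, -1.4441, 0.48078)–(0.833789, -1.4441, 0.48078)  len=1.4732
  (v23,v28,v24) [++-] → (0.639459, -1.4441, -0.48078)–(-0.833789, -1.4441, -0.48078)  len=1.4732
  (v24,v28,v29) [-+-] → (0.639459, -1.4441, -0.48078)–(0.833789, -1.4441, -0.48078)  len=0.1943
  (v25,v0,v26) [-+-] → (2.17624, -1.4441, 0)–(1.81254, -1.4441, 0.500576)  len=0.6187
  (v26,v0,v1) [-++] → (1.81254, -1.4441, 0.500576)–(1.63727, -1.4441, 0.7418)  len=0.2982
  (v26,v1,v27) [-++] → (1.63727, -1.4441, 0.7418)–(0.833789, -1.4441, 0.48078)  len=0.8448
  (v28,v3,v29) [++-] → (1.35371, -1.4441, -0.649675)–(0.833789, -1.4441, -0.48078)  len=0.5467
  (v29,v3,v4) [-++] → (1.35371, -1.4441, -0.649675)–(1.63727, -1.4441, -0.7418)  len=0.2982
  (v29,v4,v25) [-+-] → (1.63727, -1.4441, -0.7418)–(1.93584, -1.4441, -0.330846)  len=0.5080
  (v25,v4,v0) [-++] → (1.93584, -1.4441, -0.330846)–(2.17624, -1.4441, 0)  len=0.4090

Chained into 1 loop(s):
  loop 1: 18 segments, perimeter = 10.3821
Total perimeter = 10.382

loops=1 perimeter=10.382


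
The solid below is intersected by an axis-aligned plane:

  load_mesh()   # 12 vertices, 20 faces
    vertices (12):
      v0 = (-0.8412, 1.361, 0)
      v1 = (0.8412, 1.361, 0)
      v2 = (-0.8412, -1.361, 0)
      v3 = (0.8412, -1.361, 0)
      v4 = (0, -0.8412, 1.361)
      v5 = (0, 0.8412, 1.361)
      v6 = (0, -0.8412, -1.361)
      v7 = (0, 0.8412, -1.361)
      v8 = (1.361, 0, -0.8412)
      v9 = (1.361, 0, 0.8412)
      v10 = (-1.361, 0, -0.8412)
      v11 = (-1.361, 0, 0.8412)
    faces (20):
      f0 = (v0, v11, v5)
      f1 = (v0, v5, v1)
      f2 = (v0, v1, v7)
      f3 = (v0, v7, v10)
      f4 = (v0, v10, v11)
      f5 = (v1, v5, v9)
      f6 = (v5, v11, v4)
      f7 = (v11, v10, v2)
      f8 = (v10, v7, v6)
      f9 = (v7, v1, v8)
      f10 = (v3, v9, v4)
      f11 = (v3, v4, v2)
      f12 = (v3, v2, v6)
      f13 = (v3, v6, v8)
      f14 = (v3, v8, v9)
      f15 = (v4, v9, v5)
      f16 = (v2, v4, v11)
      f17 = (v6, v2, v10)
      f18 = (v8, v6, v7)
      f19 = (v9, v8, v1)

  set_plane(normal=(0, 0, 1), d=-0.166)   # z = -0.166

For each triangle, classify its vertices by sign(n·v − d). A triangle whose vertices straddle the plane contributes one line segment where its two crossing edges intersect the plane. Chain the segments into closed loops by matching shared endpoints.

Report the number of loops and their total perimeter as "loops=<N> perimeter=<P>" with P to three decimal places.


Straddling triangles (10 of 20):
  (v0,v1,v7) [++-] → (0.7386, 1.2976, -0.166)–(-0.7386, 1.2976, -0.166)  len=1.4772
  (v0,v7,v10) [+--] → (-0.7386, 1.2976, -0.166)–(-0.943776, 1.09242, -0.166)  len=0.2902
  (v0,v10,v11) [+-+] → (-0.943776, 1.09242, -0.166)–(-1.361, 0, -0.166)  len=1.1694
  (v11,v10,v2) [+-+] → (-1.361, 0, -0.166)–(-0.943776, -1.09242, -0.166)  len=1.1694
  (v7,v1,v8) [-+-] → (0.7386, 1.2976, -0.166)–(0.943776, 1.09242, -0.166)  len=0.2902
  (v3,v2,v6) [++-] → (-0.7386, -1.2976, -0.166)–(0.7386, -1.2976, -0.166)  len=1.4772
  (v3,v6,v8) [+--] → (0.7386, -1.2976, -0.166)–(0.943776, -1.09242, -0.166)  len=0.2902
  (v3,v8,v9) [+-+] → (0.943776, -1.09242, -0.166)–(1.361, 0, -0.166)  len=1.1694
  (v6,v2,v10) [-+-] → (-0.7386, -1.2976, -0.166)–(-0.943776, -1.09242, -0.166)  len=0.2902
  (v9,v8,v1) [+-+] → (1.361, 0, -0.166)–(0.943776, 1.09242, -0.166)  len=1.1694

Chained into 1 loop(s):
  loop 1: 10 segments, perimeter = 8.7926
Total perimeter = 8.793

loops=1 perimeter=8.793


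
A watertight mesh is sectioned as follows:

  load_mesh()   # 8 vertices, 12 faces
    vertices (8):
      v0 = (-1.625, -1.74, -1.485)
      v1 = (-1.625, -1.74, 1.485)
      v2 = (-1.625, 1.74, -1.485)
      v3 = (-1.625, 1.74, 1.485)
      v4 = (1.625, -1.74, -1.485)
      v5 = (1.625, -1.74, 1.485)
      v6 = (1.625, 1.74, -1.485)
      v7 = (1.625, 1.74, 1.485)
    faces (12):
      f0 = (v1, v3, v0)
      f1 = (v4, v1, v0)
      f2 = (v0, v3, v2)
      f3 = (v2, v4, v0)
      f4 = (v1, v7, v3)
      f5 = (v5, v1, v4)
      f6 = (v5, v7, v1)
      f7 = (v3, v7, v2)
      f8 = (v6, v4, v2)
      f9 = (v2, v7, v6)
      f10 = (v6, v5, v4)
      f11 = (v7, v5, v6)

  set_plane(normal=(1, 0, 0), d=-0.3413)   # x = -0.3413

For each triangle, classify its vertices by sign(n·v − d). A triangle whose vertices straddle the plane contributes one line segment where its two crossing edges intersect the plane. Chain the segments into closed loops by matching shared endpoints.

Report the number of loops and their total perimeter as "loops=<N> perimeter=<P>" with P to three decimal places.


loops=1 perimeter=12.900

Straddling triangles (8 of 12):
  (v4,v1,v0) [+--] → (-0.3413, -1.74, 0.311896)–(-0.3413, -1.74, -1.485)  len=1.7969
  (v2,v4,v0) [-+-] → (-0.3413, 0.365454, -1.485)–(-0.3413, -1.74, -1.485)  len=2.1055
  (v1,v7,v3) [-+-] → (-0.3413, -0.365454, 1.485)–(-0.3413, 1.74, 1.485)  len=2.1055
  (v5,v1,v4) [+-+] → (-0.3413, -1.74, 1.485)–(-0.3413, -1.74, 0.311896)  len=1.1731
  (v5,v7,v1) [++-] → (-0.3413, -0.365454, 1.485)–(-0.3413, -1.74, 1.485)  len=1.3745
  (v3,v7,v2) [-+-] → (-0.3413, 1.74, 1.485)–(-0.3413, 1.74, -0.311896)  len=1.7969
  (v6,v4,v2) [++-] → (-0.3413, 0.365454, -1.485)–(-0.3413, 1.74, -1.485)  len=1.3745
  (v2,v7,v6) [-++] → (-0.3413, 1.74, -0.311896)–(-0.3413, 1.74, -1.485)  len=1.1731

Chained into 1 loop(s):
  loop 1: 8 segments, perimeter = 12.9000
Total perimeter = 12.900


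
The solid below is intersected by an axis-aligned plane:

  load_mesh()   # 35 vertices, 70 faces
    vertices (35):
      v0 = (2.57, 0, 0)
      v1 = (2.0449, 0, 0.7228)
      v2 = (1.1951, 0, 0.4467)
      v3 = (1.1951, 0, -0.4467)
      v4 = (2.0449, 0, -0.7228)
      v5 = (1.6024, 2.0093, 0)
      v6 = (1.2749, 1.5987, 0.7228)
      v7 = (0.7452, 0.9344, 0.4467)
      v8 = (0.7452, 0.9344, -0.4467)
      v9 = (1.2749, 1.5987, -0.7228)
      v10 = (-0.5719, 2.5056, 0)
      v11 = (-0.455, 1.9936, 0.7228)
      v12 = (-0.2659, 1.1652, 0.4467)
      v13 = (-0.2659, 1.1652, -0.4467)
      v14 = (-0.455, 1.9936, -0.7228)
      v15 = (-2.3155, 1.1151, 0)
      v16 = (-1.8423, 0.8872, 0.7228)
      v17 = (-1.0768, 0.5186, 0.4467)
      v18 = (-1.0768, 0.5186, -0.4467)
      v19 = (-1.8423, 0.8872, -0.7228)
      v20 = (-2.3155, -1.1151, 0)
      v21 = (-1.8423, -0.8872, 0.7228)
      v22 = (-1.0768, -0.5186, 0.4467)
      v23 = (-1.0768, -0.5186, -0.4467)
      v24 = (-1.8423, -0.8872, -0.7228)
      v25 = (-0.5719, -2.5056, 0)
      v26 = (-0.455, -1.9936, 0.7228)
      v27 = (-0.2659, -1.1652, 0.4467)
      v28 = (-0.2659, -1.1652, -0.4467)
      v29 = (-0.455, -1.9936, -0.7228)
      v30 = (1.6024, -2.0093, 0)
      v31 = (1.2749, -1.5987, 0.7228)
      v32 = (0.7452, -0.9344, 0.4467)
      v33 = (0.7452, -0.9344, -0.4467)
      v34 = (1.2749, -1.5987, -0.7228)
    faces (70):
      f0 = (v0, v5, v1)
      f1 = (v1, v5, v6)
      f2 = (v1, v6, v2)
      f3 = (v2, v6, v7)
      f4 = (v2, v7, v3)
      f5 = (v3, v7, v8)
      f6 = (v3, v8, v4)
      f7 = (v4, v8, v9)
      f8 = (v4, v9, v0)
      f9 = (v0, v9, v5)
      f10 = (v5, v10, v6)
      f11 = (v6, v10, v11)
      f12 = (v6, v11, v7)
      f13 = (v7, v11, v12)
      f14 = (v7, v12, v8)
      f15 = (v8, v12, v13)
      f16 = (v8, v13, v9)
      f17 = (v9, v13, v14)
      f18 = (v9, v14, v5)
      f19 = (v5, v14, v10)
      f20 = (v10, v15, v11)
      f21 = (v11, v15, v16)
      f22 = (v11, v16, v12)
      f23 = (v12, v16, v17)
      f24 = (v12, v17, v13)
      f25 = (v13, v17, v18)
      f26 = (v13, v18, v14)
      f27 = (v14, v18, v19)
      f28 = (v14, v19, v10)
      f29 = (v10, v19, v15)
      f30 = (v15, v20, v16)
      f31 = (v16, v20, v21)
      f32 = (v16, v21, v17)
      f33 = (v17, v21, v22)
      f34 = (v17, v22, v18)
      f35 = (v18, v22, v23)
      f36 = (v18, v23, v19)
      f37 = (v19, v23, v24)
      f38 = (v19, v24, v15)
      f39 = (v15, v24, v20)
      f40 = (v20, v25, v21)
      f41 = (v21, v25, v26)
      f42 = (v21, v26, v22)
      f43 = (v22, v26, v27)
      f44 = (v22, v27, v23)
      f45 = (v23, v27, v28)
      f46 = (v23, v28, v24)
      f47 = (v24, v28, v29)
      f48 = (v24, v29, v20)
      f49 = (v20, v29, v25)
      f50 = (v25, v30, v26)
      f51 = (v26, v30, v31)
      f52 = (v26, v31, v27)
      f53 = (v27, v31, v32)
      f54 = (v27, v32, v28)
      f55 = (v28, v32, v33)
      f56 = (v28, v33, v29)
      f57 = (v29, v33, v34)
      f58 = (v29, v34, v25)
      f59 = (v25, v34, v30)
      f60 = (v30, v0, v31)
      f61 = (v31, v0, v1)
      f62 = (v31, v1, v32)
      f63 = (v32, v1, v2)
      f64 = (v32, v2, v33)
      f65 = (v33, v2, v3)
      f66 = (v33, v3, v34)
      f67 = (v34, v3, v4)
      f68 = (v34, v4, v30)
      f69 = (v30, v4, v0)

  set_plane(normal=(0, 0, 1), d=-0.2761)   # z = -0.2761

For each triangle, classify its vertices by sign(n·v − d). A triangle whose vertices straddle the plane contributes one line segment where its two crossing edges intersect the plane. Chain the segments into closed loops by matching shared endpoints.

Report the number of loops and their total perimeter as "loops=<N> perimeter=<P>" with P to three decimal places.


Straddling triangles (28 of 70):
  (v2,v7,v3) [++-] → (1.10919, 0.178429, -0.2761)–(1.1951, 0, -0.2761)  len=0.1980
  (v3,v7,v8) [-+-] → (1.10919, 0.178429, -0.2761)–(0.7452, 0.9344, -0.2761)  len=0.8390
  (v4,v9,v0) [--+] → (2.07529, 0.610682, -0.2761)–(2.36942, 0, -0.2761)  len=0.6778
  (v0,v9,v5) [+-+] → (2.07529, 0.610682, -0.2761)–(1.4773, 1.85246, -0.2761)  len=1.3783
  (v7,v12,v8) [++-] → (0.552124, 0.978473, -0.2761)–(0.7452, 0.9344, -0.2761)  len=0.1980
  (v8,v12,v13) [-+-] → (0.552124, 0.978473, -0.2761)–(-0.2659, 1.1652, -0.2761)  len=0.8391
  (v9,v14,v5) [--+] → (0.816501, 2.0033, -0.2761)–(1.4773, 1.85246, -0.2761)  len=0.6778
  (v5,v14,v10) [+-+] → (0.816501, 2.0033, -0.2761)–(-0.527246, 2.31002, -0.2761)  len=1.3783
  (v12,v17,v13) [++-] → (-0.420746, 1.04173, -0.2761)–(-0.2659, 1.1652, -0.2761)  len=0.1980
  (v13,v17,v18) [-+-] → (-0.420746, 1.04173, -0.2761)–(-1.0768, 0.5186, -0.2761)  len=0.8391
  (v14,v19,v10) [--+] → (-1.05718, 1.88739, -0.2761)–(-0.527246, 2.31002, -0.2761)  len=0.6778
  (v10,v19,v15) [+-+] → (-1.05718, 1.88739, -0.2761)–(-2.13474, 1.02805, -0.2761)  len=1.3783
  (v17,v22,v18) [++-] → (-1.0768, 0.320541, -0.2761)–(-1.0768, 0.5186, -0.2761)  len=0.1981
  (v18,v22,v23) [-+-] → (-1.0768, 0.320541, -0.2761)–(-1.0768, -0.5186, -0.2761)  len=0.8391
  (v19,v24,v15) [--+] → (-2.13474, 0.350248, -0.2761)–(-2.13474, 1.02805, -0.2761)  len=0.6778
  (v15,v24,v20) [+-+] → (-2.13474, 0.350248, -0.2761)–(-2.13474, -1.02805, -0.2761)  len=1.3783
  (v22,v27,v23) [++-] → (-0.921954, -0.642072, -0.2761)–(-1.0768, -0.5186, -0.2761)  len=0.1980
  (v23,v27,v28) [-+-] → (-0.921954, -0.642072, -0.2761)–(-0.2659, -1.1652, -0.2761)  len=0.8391
  (v24,v29,v20) [--+] → (-1.60481, -1.45068, -0.2761)–(-2.13474, -1.02805, -0.2761)  len=0.6778
  (v20,v29,v25) [+-+] → (-1.60481, -1.45068, -0.2761)–(-0.527246, -2.31002, -0.2761)  len=1.3783
  (v27,v32,v28) [++-] → (-0.0728245, -1.12113, -0.2761)–(-0.2659, -1.1652, -0.2761)  len=0.1980
  (v28,v32,v33) [-+-] → (-0.0728245, -1.12113, -0.2761)–(0.7452, -0.9344, -0.2761)  len=0.8391
  (v29,v34,v25) [--+] → (0.133553, -2.15918, -0.2761)–(-0.527246, -2.31002, -0.2761)  len=0.6778
  (v25,v34,v30) [+-+] → (0.133553, -2.15918, -0.2761)–(1.4773, -1.85246, -0.2761)  len=1.3783
  (v32,v2,v33) [++-] → (0.831111, -0.755971, -0.2761)–(0.7452, -0.9344, -0.2761)  len=0.1980
  (v33,v2,v3) [-+-] → (0.831111, -0.755971, -0.2761)–(1.1951, 0, -0.2761)  len=0.8390
  (v34,v4,v30) [--+] → (1.77143, -1.24177, -0.2761)–(1.4773, -1.85246, -0.2761)  len=0.6778
  (v30,v4,v0) [+-+] → (1.77143, -1.24177, -0.2761)–(2.36942, 0, -0.2761)  len=1.3783

Chained into 2 loop(s):
  loop 1: 14 segments, perimeter = 7.2598
  loop 2: 14 segments, perimeter = 14.3926
Total perimeter = 21.652

loops=2 perimeter=21.652


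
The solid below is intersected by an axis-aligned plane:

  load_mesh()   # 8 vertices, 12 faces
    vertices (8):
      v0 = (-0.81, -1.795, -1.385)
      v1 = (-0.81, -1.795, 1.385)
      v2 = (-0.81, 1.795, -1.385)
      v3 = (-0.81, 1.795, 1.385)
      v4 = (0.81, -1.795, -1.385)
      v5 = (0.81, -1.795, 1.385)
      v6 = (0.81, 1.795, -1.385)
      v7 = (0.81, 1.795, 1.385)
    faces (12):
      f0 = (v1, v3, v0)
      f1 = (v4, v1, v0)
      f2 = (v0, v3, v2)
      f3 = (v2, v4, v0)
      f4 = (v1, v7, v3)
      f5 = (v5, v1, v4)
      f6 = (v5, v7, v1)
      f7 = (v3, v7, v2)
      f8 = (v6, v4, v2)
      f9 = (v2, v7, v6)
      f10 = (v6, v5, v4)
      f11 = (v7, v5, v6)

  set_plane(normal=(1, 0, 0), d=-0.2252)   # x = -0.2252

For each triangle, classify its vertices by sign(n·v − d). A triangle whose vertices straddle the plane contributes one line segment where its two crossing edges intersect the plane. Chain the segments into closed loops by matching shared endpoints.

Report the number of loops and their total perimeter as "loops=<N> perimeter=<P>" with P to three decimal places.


Straddling triangles (8 of 12):
  (v4,v1,v0) [+--] → (-0.2252, -1.795, 0.385064)–(-0.2252, -1.795, -1.385)  len=1.7701
  (v2,v4,v0) [-+-] → (-0.2252, 0.499054, -1.385)–(-0.2252, -1.795, -1.385)  len=2.2941
  (v1,v7,v3) [-+-] → (-0.2252, -0.499054, 1.385)–(-0.2252, 1.795, 1.385)  len=2.2941
  (v5,v1,v4) [+-+] → (-0.2252, -1.795, 1.385)–(-0.2252, -1.795, 0.385064)  len=0.9999
  (v5,v7,v1) [++-] → (-0.2252, -0.499054, 1.385)–(-0.2252, -1.795, 1.385)  len=1.2959
  (v3,v7,v2) [-+-] → (-0.2252, 1.795, 1.385)–(-0.2252, 1.795, -0.385064)  len=1.7701
  (v6,v4,v2) [++-] → (-0.2252, 0.499054, -1.385)–(-0.2252, 1.795, -1.385)  len=1.2959
  (v2,v7,v6) [-++] → (-0.2252, 1.795, -0.385064)–(-0.2252, 1.795, -1.385)  len=0.9999

Chained into 1 loop(s):
  loop 1: 8 segments, perimeter = 12.7200
Total perimeter = 12.720

loops=1 perimeter=12.720


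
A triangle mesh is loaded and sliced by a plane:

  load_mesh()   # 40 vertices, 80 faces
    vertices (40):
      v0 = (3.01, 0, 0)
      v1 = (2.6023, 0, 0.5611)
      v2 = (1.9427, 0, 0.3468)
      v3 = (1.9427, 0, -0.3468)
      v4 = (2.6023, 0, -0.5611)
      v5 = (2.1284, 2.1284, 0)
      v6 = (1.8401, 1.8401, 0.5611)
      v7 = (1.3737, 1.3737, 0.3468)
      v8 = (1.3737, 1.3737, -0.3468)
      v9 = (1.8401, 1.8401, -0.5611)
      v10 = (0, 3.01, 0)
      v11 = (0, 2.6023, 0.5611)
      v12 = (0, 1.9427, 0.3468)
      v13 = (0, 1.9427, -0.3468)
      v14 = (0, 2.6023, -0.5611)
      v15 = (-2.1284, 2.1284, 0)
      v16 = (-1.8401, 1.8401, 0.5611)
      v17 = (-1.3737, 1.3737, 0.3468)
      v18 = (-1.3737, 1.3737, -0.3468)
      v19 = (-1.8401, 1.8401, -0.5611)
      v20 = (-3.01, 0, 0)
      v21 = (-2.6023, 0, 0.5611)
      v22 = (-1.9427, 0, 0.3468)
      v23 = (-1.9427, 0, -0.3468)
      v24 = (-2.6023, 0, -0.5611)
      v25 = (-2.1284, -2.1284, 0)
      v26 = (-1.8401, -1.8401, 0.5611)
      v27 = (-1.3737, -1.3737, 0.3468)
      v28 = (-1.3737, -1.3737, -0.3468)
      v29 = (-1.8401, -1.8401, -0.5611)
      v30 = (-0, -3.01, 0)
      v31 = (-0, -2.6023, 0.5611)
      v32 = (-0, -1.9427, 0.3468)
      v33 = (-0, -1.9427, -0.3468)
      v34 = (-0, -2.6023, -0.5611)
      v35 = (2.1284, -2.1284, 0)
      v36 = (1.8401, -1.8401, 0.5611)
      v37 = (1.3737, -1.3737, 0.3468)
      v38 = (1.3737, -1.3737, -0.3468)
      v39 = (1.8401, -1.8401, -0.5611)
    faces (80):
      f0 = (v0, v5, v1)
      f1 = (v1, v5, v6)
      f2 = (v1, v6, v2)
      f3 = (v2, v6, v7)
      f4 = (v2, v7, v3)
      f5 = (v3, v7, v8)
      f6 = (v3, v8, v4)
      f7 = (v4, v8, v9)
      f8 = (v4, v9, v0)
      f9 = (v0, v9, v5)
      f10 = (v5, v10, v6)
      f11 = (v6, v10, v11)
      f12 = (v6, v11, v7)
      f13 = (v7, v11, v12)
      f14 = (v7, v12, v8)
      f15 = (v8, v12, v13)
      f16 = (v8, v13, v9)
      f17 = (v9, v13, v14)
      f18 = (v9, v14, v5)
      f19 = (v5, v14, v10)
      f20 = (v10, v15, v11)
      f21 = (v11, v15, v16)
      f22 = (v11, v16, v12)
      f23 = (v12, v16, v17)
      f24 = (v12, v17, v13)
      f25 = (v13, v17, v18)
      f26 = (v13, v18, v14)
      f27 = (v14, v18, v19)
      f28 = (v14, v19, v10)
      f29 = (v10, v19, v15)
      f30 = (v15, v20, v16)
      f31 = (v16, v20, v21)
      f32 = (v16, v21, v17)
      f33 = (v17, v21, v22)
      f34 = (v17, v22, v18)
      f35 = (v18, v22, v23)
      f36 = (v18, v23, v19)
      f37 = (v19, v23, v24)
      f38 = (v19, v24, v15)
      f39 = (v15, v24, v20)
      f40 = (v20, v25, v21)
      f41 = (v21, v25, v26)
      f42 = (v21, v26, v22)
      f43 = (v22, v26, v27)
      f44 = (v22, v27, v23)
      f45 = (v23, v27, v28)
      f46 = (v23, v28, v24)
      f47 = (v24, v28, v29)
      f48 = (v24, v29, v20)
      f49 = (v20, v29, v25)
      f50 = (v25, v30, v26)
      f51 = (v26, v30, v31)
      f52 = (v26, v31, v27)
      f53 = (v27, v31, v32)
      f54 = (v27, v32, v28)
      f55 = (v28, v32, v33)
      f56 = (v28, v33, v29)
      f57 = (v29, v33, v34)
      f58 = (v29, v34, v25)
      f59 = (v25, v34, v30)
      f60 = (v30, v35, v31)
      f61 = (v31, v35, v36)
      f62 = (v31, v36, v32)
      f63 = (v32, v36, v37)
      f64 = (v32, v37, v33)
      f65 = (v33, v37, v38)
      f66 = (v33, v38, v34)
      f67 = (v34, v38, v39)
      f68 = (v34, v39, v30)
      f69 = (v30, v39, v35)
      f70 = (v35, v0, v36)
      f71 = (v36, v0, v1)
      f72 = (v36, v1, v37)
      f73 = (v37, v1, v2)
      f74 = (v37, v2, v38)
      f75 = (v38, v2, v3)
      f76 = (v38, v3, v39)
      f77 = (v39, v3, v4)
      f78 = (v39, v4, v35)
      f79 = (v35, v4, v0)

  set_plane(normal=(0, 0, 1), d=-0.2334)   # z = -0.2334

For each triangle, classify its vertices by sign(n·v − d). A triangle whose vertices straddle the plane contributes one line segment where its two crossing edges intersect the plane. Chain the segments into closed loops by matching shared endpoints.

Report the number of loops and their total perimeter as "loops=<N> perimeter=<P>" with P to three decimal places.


Straddling triangles (32 of 80):
  (v2,v7,v3) [++-] → (1.84967, 0.224593, -0.2334)–(1.9427, 0, -0.2334)  len=0.2431
  (v3,v7,v8) [-+-] → (1.84967, 0.224593, -0.2334)–(1.3737, 1.3737, -0.2334)  len=1.2438
  (v4,v9,v0) [--+] → (2.52336, 0.765424, -0.2334)–(2.84041, 0, -0.2334)  len=0.8285
  (v0,v9,v5) [+-+] → (2.52336, 0.765424, -0.2334)–(2.00848, 2.00848, -0.2334)  len=1.3455
  (v7,v12,v8) [++-] → (1.14911, 1.46673, -0.2334)–(1.3737, 1.3737, -0.2334)  len=0.2431
  (v8,v12,v13) [-+-] → (1.14911, 1.46673, -0.2334)–(0, 1.9427, -0.2334)  len=1.2438
  (v9,v14,v5) [--+] → (1.24305, 2.32553, -0.2334)–(2.00848, 2.00848, -0.2334)  len=0.8285
  (v5,v14,v10) [+-+] → (1.24305, 2.32553, -0.2334)–(0, 2.84041, -0.2334)  len=1.3455
  (v12,v17,v13) [++-] → (-0.224593, 1.84967, -0.2334)–(0, 1.9427, -0.2334)  len=0.2431
  (v13,v17,v18) [-+-] → (-0.224593, 1.84967, -0.2334)–(-1.3737, 1.3737, -0.2334)  len=1.2438
  (v14,v19,v10) [--+] → (-0.765424, 2.52336, -0.2334)–(0, 2.84041, -0.2334)  len=0.8285
  (v10,v19,v15) [+-+] → (-0.765424, 2.52336, -0.2334)–(-2.00848, 2.00848, -0.2334)  len=1.3455
  (v17,v22,v18) [++-] → (-1.46673, 1.14911, -0.2334)–(-1.3737, 1.3737, -0.2334)  len=0.2431
  (v18,v22,v23) [-+-] → (-1.46673, 1.14911, -0.2334)–(-1.9427, 0, -0.2334)  len=1.2438
  (v19,v24,v15) [--+] → (-2.32553, 1.24305, -0.2334)–(-2.00848, 2.00848, -0.2334)  len=0.8285
  (v15,v24,v20) [+-+] → (-2.32553, 1.24305, -0.2334)–(-2.84041, 0, -0.2334)  len=1.3455
  (v22,v27,v23) [++-] → (-1.84967, -0.224593, -0.2334)–(-1.9427, 0, -0.2334)  len=0.2431
  (v23,v27,v28) [-+-] → (-1.84967, -0.224593, -0.2334)–(-1.3737, -1.3737, -0.2334)  len=1.2438
  (v24,v29,v20) [--+] → (-2.52336, -0.765424, -0.2334)–(-2.84041, 0, -0.2334)  len=0.8285
  (v20,v29,v25) [+-+] → (-2.52336, -0.765424, -0.2334)–(-2.00848, -2.00848, -0.2334)  len=1.3455
  (v27,v32,v28) [++-] → (-1.14911, -1.46673, -0.2334)–(-1.3737, -1.3737, -0.2334)  len=0.2431
  (v28,v32,v33) [-+-] → (-1.14911, -1.46673, -0.2334)–(0, -1.9427, -0.2334)  len=1.2438
  (v29,v34,v25) [--+] → (-1.24305, -2.32553, -0.2334)–(-2.00848, -2.00848, -0.2334)  len=0.8285
  (v25,v34,v30) [+-+] → (-1.24305, -2.32553, -0.2334)–(0, -2.84041, -0.2334)  len=1.3455
  (v32,v37,v33) [++-] → (0.224593, -1.84967, -0.2334)–(0, -1.9427, -0.2334)  len=0.2431
  (v33,v37,v38) [-+-] → (0.224593, -1.84967, -0.2334)–(1.3737, -1.3737, -0.2334)  len=1.2438
  (v34,v39,v30) [--+] → (0.765424, -2.52336, -0.2334)–(0, -2.84041, -0.2334)  len=0.8285
  (v30,v39,v35) [+-+] → (0.765424, -2.52336, -0.2334)–(2.00848, -2.00848, -0.2334)  len=1.3455
  (v37,v2,v38) [++-] → (1.46673, -1.14911, -0.2334)–(1.3737, -1.3737, -0.2334)  len=0.2431
  (v38,v2,v3) [-+-] → (1.46673, -1.14911, -0.2334)–(1.9427, 0, -0.2334)  len=1.2438
  (v39,v4,v35) [--+] → (2.32553, -1.24305, -0.2334)–(2.00848, -2.00848, -0.2334)  len=0.8285
  (v35,v4,v0) [+-+] → (2.32553, -1.24305, -0.2334)–(2.84041, 0, -0.2334)  len=1.3455

Chained into 2 loop(s):
  loop 1: 16 segments, perimeter = 11.8950
  loop 2: 16 segments, perimeter = 17.3917
Total perimeter = 29.287

loops=2 perimeter=29.287


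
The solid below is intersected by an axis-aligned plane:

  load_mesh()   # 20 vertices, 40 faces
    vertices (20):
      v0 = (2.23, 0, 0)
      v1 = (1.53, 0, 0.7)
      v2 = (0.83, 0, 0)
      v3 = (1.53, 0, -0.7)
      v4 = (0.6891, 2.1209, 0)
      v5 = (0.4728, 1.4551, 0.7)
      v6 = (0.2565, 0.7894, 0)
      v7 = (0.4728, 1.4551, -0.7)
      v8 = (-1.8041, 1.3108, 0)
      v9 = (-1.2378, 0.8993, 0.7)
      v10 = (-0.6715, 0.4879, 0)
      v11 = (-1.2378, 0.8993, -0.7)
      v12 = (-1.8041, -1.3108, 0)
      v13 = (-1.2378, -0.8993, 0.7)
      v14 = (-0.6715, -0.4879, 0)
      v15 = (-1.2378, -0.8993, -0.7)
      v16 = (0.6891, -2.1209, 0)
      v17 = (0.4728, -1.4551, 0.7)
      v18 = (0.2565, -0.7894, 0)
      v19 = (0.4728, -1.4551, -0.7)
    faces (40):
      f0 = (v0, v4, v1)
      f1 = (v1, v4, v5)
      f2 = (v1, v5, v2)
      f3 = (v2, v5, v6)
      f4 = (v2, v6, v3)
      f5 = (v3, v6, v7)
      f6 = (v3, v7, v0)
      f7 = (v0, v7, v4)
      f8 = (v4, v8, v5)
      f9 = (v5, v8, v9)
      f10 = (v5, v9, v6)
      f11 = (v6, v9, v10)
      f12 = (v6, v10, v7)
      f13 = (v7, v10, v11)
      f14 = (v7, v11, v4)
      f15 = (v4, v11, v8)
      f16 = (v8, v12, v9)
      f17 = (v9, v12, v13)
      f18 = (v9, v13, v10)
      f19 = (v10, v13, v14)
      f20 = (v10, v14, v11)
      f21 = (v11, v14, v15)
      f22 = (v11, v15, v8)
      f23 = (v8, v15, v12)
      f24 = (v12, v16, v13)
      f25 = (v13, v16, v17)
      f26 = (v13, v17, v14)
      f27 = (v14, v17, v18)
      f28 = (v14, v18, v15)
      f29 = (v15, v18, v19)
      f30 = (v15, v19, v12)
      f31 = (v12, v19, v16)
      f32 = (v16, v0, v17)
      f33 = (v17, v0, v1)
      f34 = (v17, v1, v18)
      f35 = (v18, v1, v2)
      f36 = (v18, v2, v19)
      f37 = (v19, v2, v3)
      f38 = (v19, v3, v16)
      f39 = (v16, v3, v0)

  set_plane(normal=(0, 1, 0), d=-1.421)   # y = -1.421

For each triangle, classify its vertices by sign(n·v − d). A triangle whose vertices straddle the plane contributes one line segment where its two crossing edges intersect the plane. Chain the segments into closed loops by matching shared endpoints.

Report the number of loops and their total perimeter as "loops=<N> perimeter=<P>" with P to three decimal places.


Straddling triangles (14 of 40):
  (v12,v16,v13) [+-+] → (-1.46494, -1.421, 0)–(-0.414893, -1.421, 0.401056)  len=1.1240
  (v13,v16,v17) [+--] → (-0.414893, -1.421, 0.401056)–(0.36785, -1.421, 0.7)  len=0.8379
  (v13,v17,v14) [+-+] → (0.36785, -1.421, 0.7)–(0.432456, -1.421, 0.675321)  len=0.0692
  (v14,v17,v18) [+-+] → (0.432456, -1.421, 0.675321)–(0.46172, -1.421, 0.664143)  len=0.0313
  (v15,v18,v19) [++-] → (0.46172, -1.421, -0.664143)–(0.36785, -1.421, -0.7)  len=0.1005
  (v15,v19,v12) [+-+] → (0.36785, -1.421, -0.7)–(-0.0652616, -1.421, -0.534581)  len=0.4636
  (v12,v19,v16) [+--] → (-0.0652616, -1.421, -0.534581)–(-1.46494, -1.421, 0)  len=1.4983
  (v16,v0,v17) [-+-] → (1.1976, -1.421, 0)–(0.51398, -1.421, 0.683596)  len=0.9668
  (v17,v0,v1) [-++] → (0.51398, -1.421, 0.683596)–(0.497575, -1.421, 0.7)  len=0.0232
  (v17,v1,v18) [-++] → (0.497575, -1.421, 0.7)–(0.46172, -1.421, 0.664143)  len=0.0507
  (v18,v2,v19) [++-] → (0.481171, -1.421, -0.683596)–(0.46172, -1.421, -0.664143)  len=0.0275
  (v19,v2,v3) [-++] → (0.481171, -1.421, -0.683596)–(0.497575, -1.421, -0.7)  len=0.0232
  (v19,v3,v16) [-+-] → (0.497575, -1.421, -0.7)–(0.966598, -1.421, -0.231001)  len=0.6633
  (v16,v3,v0) [-++] → (0.966598, -1.421, -0.231001)–(1.1976, -1.421, 0)  len=0.3267

Chained into 1 loop(s):
  loop 1: 14 segments, perimeter = 6.2062
Total perimeter = 6.206

loops=1 perimeter=6.206


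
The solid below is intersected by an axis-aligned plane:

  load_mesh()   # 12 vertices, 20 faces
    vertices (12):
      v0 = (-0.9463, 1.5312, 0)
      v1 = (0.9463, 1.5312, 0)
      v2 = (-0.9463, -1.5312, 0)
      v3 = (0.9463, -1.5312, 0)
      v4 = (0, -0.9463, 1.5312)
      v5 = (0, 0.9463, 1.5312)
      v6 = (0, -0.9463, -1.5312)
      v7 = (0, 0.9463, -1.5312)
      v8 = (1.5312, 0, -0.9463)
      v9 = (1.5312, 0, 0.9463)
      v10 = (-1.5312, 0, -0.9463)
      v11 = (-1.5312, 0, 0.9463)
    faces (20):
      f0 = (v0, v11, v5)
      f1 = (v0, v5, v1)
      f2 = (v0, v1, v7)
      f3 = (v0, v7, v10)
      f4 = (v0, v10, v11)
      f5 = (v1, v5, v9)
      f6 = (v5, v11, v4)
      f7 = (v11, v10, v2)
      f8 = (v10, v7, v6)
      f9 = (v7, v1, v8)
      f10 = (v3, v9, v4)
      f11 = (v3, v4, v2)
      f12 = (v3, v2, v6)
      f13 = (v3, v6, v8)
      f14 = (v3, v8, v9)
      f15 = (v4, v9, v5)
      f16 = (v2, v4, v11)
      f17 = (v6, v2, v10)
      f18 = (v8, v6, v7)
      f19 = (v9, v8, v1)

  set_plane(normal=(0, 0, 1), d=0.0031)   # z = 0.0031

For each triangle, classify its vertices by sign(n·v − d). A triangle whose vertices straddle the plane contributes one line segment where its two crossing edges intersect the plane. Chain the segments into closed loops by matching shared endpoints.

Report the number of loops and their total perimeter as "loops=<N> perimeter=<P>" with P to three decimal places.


Straddling triangles (10 of 20):
  (v0,v11,v5) [-++] → (-0.948216, 1.52618, 0.0031)–(-0.944384, 1.53002, 0.0031)  len=0.0054
  (v0,v5,v1) [-+-] → (-0.944384, 1.53002, 0.0031)–(0.944384, 1.53002, 0.0031)  len=1.8888
  (v0,v10,v11) [--+] → (-1.5312, 0, 0.0031)–(-0.948216, 1.52618, 0.0031)  len=1.6337
  (v1,v5,v9) [-++] → (0.944384, 1.53002, 0.0031)–(0.948216, 1.52618, 0.0031)  len=0.0054
  (v11,v10,v2) [+--] → (-1.5312, 0, 0.0031)–(-0.948216, -1.52618, 0.0031)  len=1.6337
  (v3,v9,v4) [-++] → (0.948216, -1.52618, 0.0031)–(0.944384, -1.53002, 0.0031)  len=0.0054
  (v3,v4,v2) [-+-] → (0.944384, -1.53002, 0.0031)–(-0.944384, -1.53002, 0.0031)  len=1.8888
  (v3,v8,v9) [--+] → (1.5312, 0, 0.0031)–(0.948216, -1.52618, 0.0031)  len=1.6337
  (v2,v4,v11) [-++] → (-0.944384, -1.53002, 0.0031)–(-0.948216, -1.52618, 0.0031)  len=0.0054
  (v9,v8,v1) [+--] → (1.5312, 0, 0.0031)–(0.948216, 1.52618, 0.0031)  len=1.6337

Chained into 1 loop(s):
  loop 1: 10 segments, perimeter = 10.3342
Total perimeter = 10.334

loops=1 perimeter=10.334


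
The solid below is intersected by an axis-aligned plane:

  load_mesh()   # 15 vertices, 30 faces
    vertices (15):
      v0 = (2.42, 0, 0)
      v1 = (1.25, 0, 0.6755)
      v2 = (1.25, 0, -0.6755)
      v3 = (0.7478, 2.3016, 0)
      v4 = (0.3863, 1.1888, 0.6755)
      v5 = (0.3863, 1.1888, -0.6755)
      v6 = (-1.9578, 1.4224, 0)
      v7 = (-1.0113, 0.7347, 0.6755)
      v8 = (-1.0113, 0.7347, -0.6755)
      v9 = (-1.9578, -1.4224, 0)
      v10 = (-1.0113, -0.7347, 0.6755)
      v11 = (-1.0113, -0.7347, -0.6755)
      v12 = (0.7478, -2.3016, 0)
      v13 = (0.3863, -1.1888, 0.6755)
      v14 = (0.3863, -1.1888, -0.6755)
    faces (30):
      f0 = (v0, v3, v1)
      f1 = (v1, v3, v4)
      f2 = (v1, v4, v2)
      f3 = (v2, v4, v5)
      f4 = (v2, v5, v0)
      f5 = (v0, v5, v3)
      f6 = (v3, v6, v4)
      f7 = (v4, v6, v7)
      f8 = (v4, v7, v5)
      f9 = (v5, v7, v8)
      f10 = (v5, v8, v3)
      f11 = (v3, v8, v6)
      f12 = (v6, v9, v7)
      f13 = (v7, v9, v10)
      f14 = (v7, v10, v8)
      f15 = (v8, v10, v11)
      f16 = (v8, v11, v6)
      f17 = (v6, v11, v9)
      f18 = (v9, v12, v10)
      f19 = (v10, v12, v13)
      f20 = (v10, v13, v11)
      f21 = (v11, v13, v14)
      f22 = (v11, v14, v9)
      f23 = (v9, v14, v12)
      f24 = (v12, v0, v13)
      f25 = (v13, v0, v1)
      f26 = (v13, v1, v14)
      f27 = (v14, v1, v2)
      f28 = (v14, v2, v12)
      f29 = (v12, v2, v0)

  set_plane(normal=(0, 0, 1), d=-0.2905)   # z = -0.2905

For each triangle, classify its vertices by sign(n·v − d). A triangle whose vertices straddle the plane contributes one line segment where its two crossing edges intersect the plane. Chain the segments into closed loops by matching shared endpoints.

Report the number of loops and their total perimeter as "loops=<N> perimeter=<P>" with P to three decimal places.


Straddling triangles (20 of 30):
  (v1,v4,v2) [++-] → (1.00387, 0.338777, -0.2905)–(1.25, 0, -0.2905)  len=0.4187
  (v2,v4,v5) [-+-] → (1.00387, 0.338777, -0.2905)–(0.3863, 1.1888, -0.2905)  len=1.0507
  (v2,v5,v0) [--+] → (1.5454, 0.511246, -0.2905)–(1.91684, 0, -0.2905)  len=0.6319
  (v0,v5,v3) [+-+] → (1.5454, 0.511246, -0.2905)–(0.592336, 1.82304, -0.2905)  len=1.6215
  (v4,v7,v5) [++-] → (-0.0119798, 1.05939, -0.2905)–(0.3863, 1.1888, -0.2905)  len=0.4188
  (v5,v7,v8) [-+-] → (-0.0119798, 1.05939, -0.2905)–(-1.0113, 0.7347, -0.2905)  len=1.0507
  (v5,v8,v3) [--+] → (-0.00870415, 1.62775, -0.2905)–(0.592336, 1.82304, -0.2905)  len=0.6320
  (v3,v8,v6) [+-+] → (-0.00870415, 1.62775, -0.2905)–(-1.55076, 1.12665, -0.2905)  len=1.6214
  (v7,v10,v8) [++-] → (-1.0113, 0.315959, -0.2905)–(-1.0113, 0.7347, -0.2905)  len=0.4187
  (v8,v10,v11) [-+-] → (-1.0113, 0.315959, -0.2905)–(-1.0113, -0.7347, -0.2905)  len=1.0507
  (v8,v11,v6) [--+] → (-1.55076, 0.494735, -0.2905)–(-1.55076, 1.12665, -0.2905)  len=0.6319
  (v6,v11,v9) [+-+] → (-1.55076, 0.494735, -0.2905)–(-1.55076, -1.12665, -0.2905)  len=1.6214
  (v10,v13,v11) [++-] → (-0.61302, -0.864107, -0.2905)–(-1.0113, -0.7347, -0.2905)  len=0.4188
  (v11,v13,v14) [-+-] → (-0.61302, -0.864107, -0.2905)–(0.3863, -1.1888, -0.2905)  len=1.0507
  (v11,v14,v9) [--+] → (-0.949716, -1.32194, -0.2905)–(-1.55076, -1.12665, -0.2905)  len=0.6320
  (v9,v14,v12) [+-+] → (-0.949716, -1.32194, -0.2905)–(0.592336, -1.82304, -0.2905)  len=1.6214
  (v13,v1,v14) [++-] → (0.632432, -0.850023, -0.2905)–(0.3863, -1.1888, -0.2905)  len=0.4187
  (v14,v1,v2) [-+-] → (0.632432, -0.850023, -0.2905)–(1.25, 0, -0.2905)  len=1.0507
  (v14,v2,v12) [--+] → (0.963772, -1.31179, -0.2905)–(0.592336, -1.82304, -0.2905)  len=0.6319
  (v12,v2,v0) [+-+] → (0.963772, -1.31179, -0.2905)–(1.91684, 0, -0.2905)  len=1.6215

Chained into 2 loop(s):
  loop 1: 10 segments, perimeter = 7.3473
  loop 2: 10 segments, perimeter = 11.2669
Total perimeter = 18.614

loops=2 perimeter=18.614


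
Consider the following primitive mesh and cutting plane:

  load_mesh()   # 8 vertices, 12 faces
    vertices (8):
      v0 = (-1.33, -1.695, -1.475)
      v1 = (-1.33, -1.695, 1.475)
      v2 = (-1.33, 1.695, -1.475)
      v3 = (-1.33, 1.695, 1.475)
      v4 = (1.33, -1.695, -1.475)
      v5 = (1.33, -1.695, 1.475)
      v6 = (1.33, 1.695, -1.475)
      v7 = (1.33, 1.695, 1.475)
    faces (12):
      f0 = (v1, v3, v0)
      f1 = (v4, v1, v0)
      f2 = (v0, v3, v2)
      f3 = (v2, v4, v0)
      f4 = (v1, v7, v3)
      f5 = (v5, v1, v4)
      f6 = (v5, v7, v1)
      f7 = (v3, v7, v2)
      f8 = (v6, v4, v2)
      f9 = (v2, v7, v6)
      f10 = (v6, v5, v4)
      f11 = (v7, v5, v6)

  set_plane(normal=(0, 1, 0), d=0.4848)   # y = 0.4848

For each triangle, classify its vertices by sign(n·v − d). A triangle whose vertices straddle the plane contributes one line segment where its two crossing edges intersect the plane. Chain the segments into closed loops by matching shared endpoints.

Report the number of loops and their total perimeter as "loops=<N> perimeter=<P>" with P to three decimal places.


loops=1 perimeter=11.220

Straddling triangles (8 of 12):
  (v1,v3,v0) [-+-] → (-1.33, 0.4848, 1.475)–(-1.33, 0.4848, 0.421876)  len=1.0531
  (v0,v3,v2) [-++] → (-1.33, 0.4848, 0.421876)–(-1.33, 0.4848, -1.475)  len=1.8969
  (v2,v4,v0) [+--] → (-0.380404, 0.4848, -1.475)–(-1.33, 0.4848, -1.475)  len=0.9496
  (v1,v7,v3) [-++] → (0.380404, 0.4848, 1.475)–(-1.33, 0.4848, 1.475)  len=1.7104
  (v5,v7,v1) [-+-] → (1.33, 0.4848, 1.475)–(0.380404, 0.4848, 1.475)  len=0.9496
  (v6,v4,v2) [+-+] → (1.33, 0.4848, -1.475)–(-0.380404, 0.4848, -1.475)  len=1.7104
  (v6,v5,v4) [+--] → (1.33, 0.4848, -0.421876)–(1.33, 0.4848, -1.475)  len=1.0531
  (v7,v5,v6) [+-+] → (1.33, 0.4848, 1.475)–(1.33, 0.4848, -0.421876)  len=1.8969

Chained into 1 loop(s):
  loop 1: 8 segments, perimeter = 11.2200
Total perimeter = 11.220


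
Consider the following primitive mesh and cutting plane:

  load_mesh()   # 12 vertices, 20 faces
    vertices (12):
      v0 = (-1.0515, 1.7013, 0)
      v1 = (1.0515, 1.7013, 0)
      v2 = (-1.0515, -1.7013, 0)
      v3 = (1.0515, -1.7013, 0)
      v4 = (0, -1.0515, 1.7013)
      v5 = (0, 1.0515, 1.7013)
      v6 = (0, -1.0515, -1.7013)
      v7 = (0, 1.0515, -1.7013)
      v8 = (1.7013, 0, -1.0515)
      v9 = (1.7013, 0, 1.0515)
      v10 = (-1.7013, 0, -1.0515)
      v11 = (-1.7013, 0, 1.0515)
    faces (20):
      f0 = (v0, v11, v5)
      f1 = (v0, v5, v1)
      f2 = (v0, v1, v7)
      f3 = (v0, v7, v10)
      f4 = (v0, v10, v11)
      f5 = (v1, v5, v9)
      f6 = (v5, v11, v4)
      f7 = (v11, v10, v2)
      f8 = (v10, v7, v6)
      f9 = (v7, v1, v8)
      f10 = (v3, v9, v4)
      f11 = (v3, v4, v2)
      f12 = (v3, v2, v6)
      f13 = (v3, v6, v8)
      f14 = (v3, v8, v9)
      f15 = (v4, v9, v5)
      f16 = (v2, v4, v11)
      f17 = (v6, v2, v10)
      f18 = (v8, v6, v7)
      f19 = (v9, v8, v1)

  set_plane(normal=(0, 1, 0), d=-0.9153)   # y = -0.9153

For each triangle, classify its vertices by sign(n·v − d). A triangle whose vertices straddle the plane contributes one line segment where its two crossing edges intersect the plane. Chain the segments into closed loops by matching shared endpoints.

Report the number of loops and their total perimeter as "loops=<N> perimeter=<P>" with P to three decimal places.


loops=1 perimeter=9.287

Straddling triangles (10 of 20):
  (v5,v11,v4) [++-] → (-0.220368, -0.9153, 1.61713)–(0, -0.9153, 1.7013)  len=0.2359
  (v11,v10,v2) [++-] → (-1.35171, -0.9153, -0.485793)–(-1.35171, -0.9153, 0.485793)  len=0.9716
  (v10,v7,v6) [++-] → (0, -0.9153, -1.7013)–(-0.220368, -0.9153, -1.61713)  len=0.2359
  (v3,v9,v4) [-+-] → (1.35171, -0.9153, 0.485793)–(0.220368, -0.9153, 1.61713)  len=1.6000
  (v3,v6,v8) [--+] → (0.220368, -0.9153, -1.61713)–(1.35171, -0.9153, -0.485793)  len=1.6000
  (v3,v8,v9) [-++] → (1.35171, -0.9153, -0.485793)–(1.35171, -0.9153, 0.485793)  len=0.9716
  (v4,v9,v5) [-++] → (0.220368, -0.9153, 1.61713)–(0, -0.9153, 1.7013)  len=0.2359
  (v2,v4,v11) [--+] → (-0.220368, -0.9153, 1.61713)–(-1.35171, -0.9153, 0.485793)  len=1.6000
  (v6,v2,v10) [--+] → (-1.35171, -0.9153, -0.485793)–(-0.220368, -0.9153, -1.61713)  len=1.6000
  (v8,v6,v7) [+-+] → (0.220368, -0.9153, -1.61713)–(0, -0.9153, -1.7013)  len=0.2359

Chained into 1 loop(s):
  loop 1: 10 segments, perimeter = 9.2866
Total perimeter = 9.287


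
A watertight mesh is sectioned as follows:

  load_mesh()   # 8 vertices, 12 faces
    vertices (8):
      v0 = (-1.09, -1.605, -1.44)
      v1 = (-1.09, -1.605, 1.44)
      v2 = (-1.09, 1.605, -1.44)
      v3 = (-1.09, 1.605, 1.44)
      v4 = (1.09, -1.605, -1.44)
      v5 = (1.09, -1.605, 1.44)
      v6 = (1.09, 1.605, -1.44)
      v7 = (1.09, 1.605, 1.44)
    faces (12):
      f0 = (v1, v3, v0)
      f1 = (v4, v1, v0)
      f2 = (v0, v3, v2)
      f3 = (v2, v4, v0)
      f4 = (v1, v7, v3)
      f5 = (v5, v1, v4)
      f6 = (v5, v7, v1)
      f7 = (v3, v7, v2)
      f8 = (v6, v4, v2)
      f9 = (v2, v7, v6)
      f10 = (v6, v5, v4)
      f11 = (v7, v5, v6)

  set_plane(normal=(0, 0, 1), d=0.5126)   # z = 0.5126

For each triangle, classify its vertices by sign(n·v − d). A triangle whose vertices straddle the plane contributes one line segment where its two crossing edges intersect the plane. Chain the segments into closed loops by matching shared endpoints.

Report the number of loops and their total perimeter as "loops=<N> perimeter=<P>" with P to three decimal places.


loops=1 perimeter=10.780

Straddling triangles (8 of 12):
  (v1,v3,v0) [++-] → (-1.09, 0.571335, 0.5126)–(-1.09, -1.605, 0.5126)  len=2.1763
  (v4,v1,v0) [-+-] → (-0.38801, -1.605, 0.5126)–(-1.09, -1.605, 0.5126)  len=0.7020
  (v0,v3,v2) [-+-] → (-1.09, 0.571335, 0.5126)–(-1.09, 1.605, 0.5126)  len=1.0337
  (v5,v1,v4) [++-] → (-0.38801, -1.605, 0.5126)–(1.09, -1.605, 0.5126)  len=1.4780
  (v3,v7,v2) [++-] → (0.38801, 1.605, 0.5126)–(-1.09, 1.605, 0.5126)  len=1.4780
  (v2,v7,v6) [-+-] → (0.38801, 1.605, 0.5126)–(1.09, 1.605, 0.5126)  len=0.7020
  (v6,v5,v4) [-+-] → (1.09, -0.571335, 0.5126)–(1.09, -1.605, 0.5126)  len=1.0337
  (v7,v5,v6) [++-] → (1.09, -0.571335, 0.5126)–(1.09, 1.605, 0.5126)  len=2.1763

Chained into 1 loop(s):
  loop 1: 8 segments, perimeter = 10.7800
Total perimeter = 10.780
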